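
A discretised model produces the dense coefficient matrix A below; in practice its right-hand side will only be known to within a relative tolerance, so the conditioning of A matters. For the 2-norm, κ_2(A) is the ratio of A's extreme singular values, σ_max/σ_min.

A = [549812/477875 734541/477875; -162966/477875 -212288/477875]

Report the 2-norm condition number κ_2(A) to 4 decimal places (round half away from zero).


305.8400

form AᵀA = [526161844/365383225 701528292/365383225; 701528292/365383225 935386681/365383225] with trace 58461941/14615329 and determinant 2500/14615329
eigenvalues of AᵀA: λ = (tr ± √(tr²−4·det))/2 = 4, 625/14615329
so κ_2 = √(4 / (625/14615329)) = 305.8400


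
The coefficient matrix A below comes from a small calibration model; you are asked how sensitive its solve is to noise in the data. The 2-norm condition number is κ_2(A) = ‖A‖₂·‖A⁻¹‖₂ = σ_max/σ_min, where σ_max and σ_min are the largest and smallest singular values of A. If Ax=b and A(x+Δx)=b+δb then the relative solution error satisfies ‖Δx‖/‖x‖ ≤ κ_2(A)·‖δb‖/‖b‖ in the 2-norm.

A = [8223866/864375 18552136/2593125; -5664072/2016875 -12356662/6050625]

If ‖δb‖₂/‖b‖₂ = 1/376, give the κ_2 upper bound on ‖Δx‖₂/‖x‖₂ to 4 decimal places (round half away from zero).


0.6179

form AᵀA = [5764323251044/58576100625 12969351924224/175728301875; 12969351924224/175728301875 29182543392004/527184905625] with trace 3242458106056/21087396225 and determinant 369408400/843495849
λ_max, λ_min = (3242458106056/21087396225 ± √10512755583398298214875136/444678279550144250625)/2 = 3844/25, 2402500/843495849
σ_max=√(3844/25)=(62/5), σ_min=√(2402500/843495849)=(1550/29043) → κ = 232.3440
perturbation bound = 232.3440·1/376 = 0.6179


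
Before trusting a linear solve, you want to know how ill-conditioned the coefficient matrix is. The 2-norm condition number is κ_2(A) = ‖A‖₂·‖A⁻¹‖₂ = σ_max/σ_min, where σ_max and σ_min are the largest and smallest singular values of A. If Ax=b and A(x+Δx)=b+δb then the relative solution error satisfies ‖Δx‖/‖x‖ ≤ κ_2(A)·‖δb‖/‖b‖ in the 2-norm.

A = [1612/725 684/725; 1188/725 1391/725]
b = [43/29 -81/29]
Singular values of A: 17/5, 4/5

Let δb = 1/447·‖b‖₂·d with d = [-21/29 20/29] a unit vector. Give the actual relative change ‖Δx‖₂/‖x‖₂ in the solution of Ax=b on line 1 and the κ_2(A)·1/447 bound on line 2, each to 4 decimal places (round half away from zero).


0.0024
0.0095

σ_max = 17/5, σ_min = 4/5
κ_2(A) = (17/5) / (4/5) = 4.2500
worst-case relative error ≤ 4.2500 × 1/447 = 0.0095
solve Ax = b  →  x = [2.0147 -3.1765]
2-norm of b is 3.1623; of x, 3.7615
re-solving with b+δb shifts x by Δx of norm 0.0088
dividing the unrounded norms, ‖Δx‖/‖x‖ = 0.0024
so the bound overstates the realised error by a factor of ≈ 4.0443 (computed from the unrounded values)


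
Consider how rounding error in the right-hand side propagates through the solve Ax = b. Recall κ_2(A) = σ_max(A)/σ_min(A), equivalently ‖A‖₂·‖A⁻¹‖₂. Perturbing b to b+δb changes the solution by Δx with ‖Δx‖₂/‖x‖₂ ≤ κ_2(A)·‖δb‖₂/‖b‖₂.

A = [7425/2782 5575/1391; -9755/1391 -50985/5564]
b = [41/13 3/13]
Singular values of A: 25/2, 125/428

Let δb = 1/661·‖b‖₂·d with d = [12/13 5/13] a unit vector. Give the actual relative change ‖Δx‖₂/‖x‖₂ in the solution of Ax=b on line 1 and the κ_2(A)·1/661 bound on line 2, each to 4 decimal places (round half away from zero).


σ_max = 25/2, σ_min = 125/428
condition number: (25/2) ÷ (125/428) = 42.8000
worst-case relative error ≤ 42.8000 × 1/661 = 0.0648
solve Ax = b  →  x = [-8.1696 6.2272]
‖b‖ = 3.1623, ‖x‖ = 10.2723
with δb = [0.0044 0.0018], A·Δx = δb → ‖Δx‖ = 0.0164
dividing the unrounded norms, ‖Δx‖/‖x‖ = 0.0016
so the bound overstates the realised error by a factor of ≈ 40.6049 (computed from the unrounded values)

0.0016
0.0648


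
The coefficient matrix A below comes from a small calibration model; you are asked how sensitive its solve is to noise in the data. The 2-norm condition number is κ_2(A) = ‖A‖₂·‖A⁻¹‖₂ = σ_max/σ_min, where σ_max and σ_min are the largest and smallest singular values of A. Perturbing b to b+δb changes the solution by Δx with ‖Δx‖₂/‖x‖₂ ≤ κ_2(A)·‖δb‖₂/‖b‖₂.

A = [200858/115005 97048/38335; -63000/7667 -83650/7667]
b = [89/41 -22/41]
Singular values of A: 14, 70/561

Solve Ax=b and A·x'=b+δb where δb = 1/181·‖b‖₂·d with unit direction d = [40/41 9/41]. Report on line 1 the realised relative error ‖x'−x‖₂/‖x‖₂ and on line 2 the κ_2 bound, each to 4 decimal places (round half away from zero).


0.0062
0.6199

largest singular value 14, smallest 70/561
κ_2(A) = 14 / (70/561) = 112.2000
κ_2(A)·‖δb‖/‖b‖ = 0.6199
solve Ax = b  →  x = [-12.7800 9.6743]
‖b‖ = 2.2361, ‖x‖ = 16.0287
re-solving with b+δb shifts x by Δx of norm 0.0990
realised ‖Δx‖/‖x‖ = 0.0062
tightness: 0.0062 against a bound of 0.6199 (unrounded ratio ≈ 0.0100)


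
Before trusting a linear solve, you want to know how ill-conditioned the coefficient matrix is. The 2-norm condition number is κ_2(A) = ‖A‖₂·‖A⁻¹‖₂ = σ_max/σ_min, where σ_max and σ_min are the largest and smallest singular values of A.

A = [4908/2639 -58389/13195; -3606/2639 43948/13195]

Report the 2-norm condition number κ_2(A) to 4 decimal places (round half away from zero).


AᵀA = [37091700/6964321 -89009940/6964321; -89009940/6964321 213628081/6964321]; tr = 1483549/41209, det = 900/41209
solving λ² − 1483549/41209·λ + 900/41209 = 0 gives λ = 36, 25/41209
κ_2(A) = √(λ_max/λ_min) = √(36 / (25/41209)) = 243.6000

243.6000


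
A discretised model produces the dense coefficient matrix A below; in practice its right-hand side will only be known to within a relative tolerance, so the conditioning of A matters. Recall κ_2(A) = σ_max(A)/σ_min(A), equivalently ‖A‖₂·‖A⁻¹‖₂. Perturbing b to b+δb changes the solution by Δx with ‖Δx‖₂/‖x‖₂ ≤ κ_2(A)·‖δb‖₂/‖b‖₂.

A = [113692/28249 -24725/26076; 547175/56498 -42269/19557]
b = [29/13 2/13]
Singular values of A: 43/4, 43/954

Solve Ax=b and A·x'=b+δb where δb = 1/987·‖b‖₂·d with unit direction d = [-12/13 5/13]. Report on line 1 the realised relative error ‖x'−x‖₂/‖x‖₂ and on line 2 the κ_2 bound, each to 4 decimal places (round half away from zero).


σ_max = 43/4, σ_min = 43/954
κ = σ_max/σ_min = (43/4)/(43/954) = 238.5000
worst-case relative error ≤ 238.5000 × 1/987 = 0.2416
solve Ax = b  →  x = [-9.6495 -43.3103]
‖b‖ = 2.2361, ‖x‖ = 44.3722
δb = ε·‖b‖·d = [-0.0021 0.0009]; solving A·Δx = δb gives ‖Δx‖ = 0.0503
relative error = 0.0011
realised/bound (from unrounded values) ≈ 0.0047

0.0011
0.2416


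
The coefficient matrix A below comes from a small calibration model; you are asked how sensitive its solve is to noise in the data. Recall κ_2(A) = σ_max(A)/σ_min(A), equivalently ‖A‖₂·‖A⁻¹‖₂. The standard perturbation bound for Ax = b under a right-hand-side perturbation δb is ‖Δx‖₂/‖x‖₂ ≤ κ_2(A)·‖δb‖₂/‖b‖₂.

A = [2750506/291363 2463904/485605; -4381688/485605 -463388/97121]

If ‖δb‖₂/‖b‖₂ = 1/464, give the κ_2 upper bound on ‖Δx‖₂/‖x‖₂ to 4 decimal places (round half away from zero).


M = AᵀA = [430350521956/2523555225 15301126816/168237015; 15301126816/168237015 13601704976/280395025]. tr(M)=382536932/1746405, det(M)=119946304/218300625
eigenvalues of AᵀA: λ = (tr ± √(tr²−4·det))/2 = 5476/25, 21904/8732025
κ = σ_max/σ_min = (74/5)/(148/2955) = 295.5000
κ_2(A)·‖δb‖/‖b‖ = 0.6369

0.6369


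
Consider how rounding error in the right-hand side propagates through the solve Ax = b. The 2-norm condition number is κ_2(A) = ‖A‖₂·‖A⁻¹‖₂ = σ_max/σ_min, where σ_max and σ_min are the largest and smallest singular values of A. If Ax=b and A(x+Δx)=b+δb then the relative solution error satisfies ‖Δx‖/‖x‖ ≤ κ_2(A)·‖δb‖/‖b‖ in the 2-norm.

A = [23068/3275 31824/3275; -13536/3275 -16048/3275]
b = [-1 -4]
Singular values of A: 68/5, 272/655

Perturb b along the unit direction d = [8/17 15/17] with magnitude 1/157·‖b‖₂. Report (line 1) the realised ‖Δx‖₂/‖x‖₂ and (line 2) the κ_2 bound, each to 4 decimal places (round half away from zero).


from the listed singular values, σ₁ = 68/5, σ_n = 272/655
κ = σ_max/σ_min = (68/5)/(272/655) = 32.7500
worst-case relative error ≤ 32.7500 × 1/157 = 0.2086
solve Ax = b  →  x = [7.7500 -5.7206]
2-norm of b is 4.1231; of x, 9.6326
re-solving with b+δb shifts x by Δx of norm 0.0632
realised ‖Δx‖/‖x‖ = 0.0066
so the bound overstates the realised error by a factor of ≈ 31.7731 (computed from the unrounded values)

0.0066
0.2086


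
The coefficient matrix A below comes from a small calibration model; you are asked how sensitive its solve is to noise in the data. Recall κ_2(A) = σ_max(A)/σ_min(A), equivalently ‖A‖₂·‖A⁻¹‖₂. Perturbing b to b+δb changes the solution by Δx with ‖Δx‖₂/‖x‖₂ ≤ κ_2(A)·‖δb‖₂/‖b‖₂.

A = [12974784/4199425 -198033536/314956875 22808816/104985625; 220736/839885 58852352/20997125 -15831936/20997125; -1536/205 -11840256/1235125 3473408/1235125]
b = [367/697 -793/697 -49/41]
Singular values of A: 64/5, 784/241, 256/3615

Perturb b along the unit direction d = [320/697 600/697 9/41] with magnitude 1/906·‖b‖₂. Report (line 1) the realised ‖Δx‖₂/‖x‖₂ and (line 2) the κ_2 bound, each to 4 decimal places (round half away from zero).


0.0019
0.1995

from the listed singular values, σ₁ = 64/5, σ_n = 256/3615
condition number: (64/5) ÷ (256/3615) = 180.7500
perturbation bound = 180.7500·1/906 = 0.1995
solve Ax = b  →  x = [0.2928 -4.0710 -13.5221]
‖b‖₂ = 1.7321 and ‖x‖₂ = 14.1247
with δb = [0.0009 0.0016 0.0004], A·Δx = δb → ‖Δx‖ = 0.0270
relative error = 0.0019
tightness: 0.0019 against a bound of 0.1995 (unrounded ratio ≈ 0.0096)


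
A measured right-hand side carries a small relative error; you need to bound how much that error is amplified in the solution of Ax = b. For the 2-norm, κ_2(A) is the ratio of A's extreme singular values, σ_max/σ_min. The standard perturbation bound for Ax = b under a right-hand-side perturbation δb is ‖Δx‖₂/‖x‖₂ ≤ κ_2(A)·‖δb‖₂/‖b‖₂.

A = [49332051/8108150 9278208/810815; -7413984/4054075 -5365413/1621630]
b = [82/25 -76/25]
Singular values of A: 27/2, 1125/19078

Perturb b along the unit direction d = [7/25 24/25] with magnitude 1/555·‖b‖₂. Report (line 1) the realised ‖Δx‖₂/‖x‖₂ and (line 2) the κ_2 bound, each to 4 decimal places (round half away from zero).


σ_max = 27/2, σ_min = 1125/19078
κ_2(A) = (27/2) / (1125/19078) = 228.9360
worst-case relative error ≤ 228.9360 × 1/555 = 0.4125
solve Ax = b  →  x = [30.0657 -15.6992]
‖b‖ = 4.4721, ‖x‖ = 33.9177
δb = ε·‖b‖·d = [0.0023 0.0077]; solving A·Δx = δb gives ‖Δx‖ = 0.1366
dividing the unrounded norms, ‖Δx‖/‖x‖ = 0.0040
so the bound overstates the realised error by a factor of ≈ 102.3872 (computed from the unrounded values)

0.0040
0.4125


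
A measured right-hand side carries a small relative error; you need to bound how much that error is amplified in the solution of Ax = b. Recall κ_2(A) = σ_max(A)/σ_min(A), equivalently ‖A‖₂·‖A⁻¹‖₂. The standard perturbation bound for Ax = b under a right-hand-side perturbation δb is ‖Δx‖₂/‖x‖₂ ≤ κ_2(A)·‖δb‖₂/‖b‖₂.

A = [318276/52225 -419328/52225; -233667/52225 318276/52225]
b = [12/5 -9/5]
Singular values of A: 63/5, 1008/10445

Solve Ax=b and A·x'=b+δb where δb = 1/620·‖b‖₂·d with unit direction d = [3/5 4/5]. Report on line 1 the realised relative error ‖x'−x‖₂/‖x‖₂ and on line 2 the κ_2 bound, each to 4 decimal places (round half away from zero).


0.2106
0.2106

from the listed singular values, σ₁ = 63/5, σ_n = 1008/10445
κ = σ_max/σ_min = (63/5)/(1008/10445) = 130.5625
perturbation bound = 130.5625·1/620 = 0.2106
solve Ax = b  →  x = [0.1429 -0.1905]
‖b‖₂ = 3.0000 and ‖x‖₂ = 0.2381
re-solving with b+δb shifts x by Δx of norm 0.0501
relative error = 0.2106
realised/bound = 1 exactly: the bound is attained for this b and d


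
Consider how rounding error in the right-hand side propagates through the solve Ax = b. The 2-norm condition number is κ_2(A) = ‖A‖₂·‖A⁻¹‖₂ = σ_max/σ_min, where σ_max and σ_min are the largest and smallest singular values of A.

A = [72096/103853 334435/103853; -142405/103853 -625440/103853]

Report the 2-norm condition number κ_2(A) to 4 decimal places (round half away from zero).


208.6000

M = AᵀA = [88155769/37319881 391616640/37319881; 391616640/37319881 1740560425/37319881]. tr(M)=1087874/22201, det(M)=1225/22201
char-poly roots: 49 and 25/22201
so κ_2 = √(49 / (25/22201)) = 208.6000


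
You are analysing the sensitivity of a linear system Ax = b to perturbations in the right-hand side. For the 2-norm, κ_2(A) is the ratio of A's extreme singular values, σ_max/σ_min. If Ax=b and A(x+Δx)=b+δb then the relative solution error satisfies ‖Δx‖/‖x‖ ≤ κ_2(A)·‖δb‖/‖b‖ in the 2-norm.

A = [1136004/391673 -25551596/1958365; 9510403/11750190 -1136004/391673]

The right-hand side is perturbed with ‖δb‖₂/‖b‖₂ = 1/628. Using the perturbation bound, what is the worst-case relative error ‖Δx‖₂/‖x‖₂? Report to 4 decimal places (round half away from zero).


M = AᵀA = [744736671289/82133828100 -18338701906/456299045; -18338701906/456299045 407582799136/2281495225]. tr(M)=1834350677/9772020, det(M)=1409101444/305375625
solving λ² − 1834350677/9772020·λ + 1409101444/305375625 = 0 gives λ = 18769/100, 300304/12215025
σ_max=√(18769/100)=(137/10), σ_min=√(300304/12215025)=(548/3495) → κ = 87.3750
worst-case relative error ≤ 87.3750 × 1/628 = 0.1391

0.1391


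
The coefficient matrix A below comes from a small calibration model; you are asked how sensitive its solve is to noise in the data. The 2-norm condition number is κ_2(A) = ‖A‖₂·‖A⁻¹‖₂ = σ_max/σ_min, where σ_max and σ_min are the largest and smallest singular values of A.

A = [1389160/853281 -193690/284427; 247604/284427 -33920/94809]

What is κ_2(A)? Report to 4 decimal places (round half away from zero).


386.1000

AᵀA = [8586626896/2519337249 -1192577680/839779083; -1192577680/839779083 165643300/279926361]; tr = 59629684/14907321, det = 1600/14907321
char-poly roots: 4 and 400/14907321
σ_max=√4=2, σ_min=√(400/14907321)=(20/3861) → κ = 386.1000


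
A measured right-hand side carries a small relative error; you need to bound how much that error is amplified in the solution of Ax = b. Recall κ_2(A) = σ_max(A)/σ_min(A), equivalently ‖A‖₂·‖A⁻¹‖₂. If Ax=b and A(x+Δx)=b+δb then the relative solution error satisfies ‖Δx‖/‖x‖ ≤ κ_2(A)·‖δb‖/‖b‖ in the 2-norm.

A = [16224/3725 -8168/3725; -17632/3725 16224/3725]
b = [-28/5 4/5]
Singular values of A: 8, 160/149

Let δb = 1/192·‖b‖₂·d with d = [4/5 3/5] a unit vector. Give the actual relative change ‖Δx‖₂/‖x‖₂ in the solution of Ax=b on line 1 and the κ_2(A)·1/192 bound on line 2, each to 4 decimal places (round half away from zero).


from the listed singular values, σ₁ = 8, σ_n = 160/149
κ = σ_max/σ_min = 8/(160/149) = 7.4500
bound on ‖Δx‖/‖x‖: κ·ε = 7.4500·1/192 = 0.0388
solve Ax = b  →  x = [-2.6350 -2.6800]
2-norm of b is 5.6569; of x, 3.7584
δb = ε·‖b‖·d = [0.0236 0.0177]; solving A·Δx = δb gives ‖Δx‖ = 0.0274
realised ‖Δx‖/‖x‖ = 0.0073
so the bound overstates the realised error by a factor of ≈ 5.3152 (computed from the unrounded values)

0.0073
0.0388


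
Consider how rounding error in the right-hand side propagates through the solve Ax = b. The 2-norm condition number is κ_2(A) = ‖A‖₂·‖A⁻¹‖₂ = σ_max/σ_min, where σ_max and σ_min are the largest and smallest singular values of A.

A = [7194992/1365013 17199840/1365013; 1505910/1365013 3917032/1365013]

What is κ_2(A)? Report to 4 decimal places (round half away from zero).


AᵀA = [32144958244/1108423849 77127548400/1108423849; 77127548400/1108423849 185114595904/1108423849]; tr = 1285559492/6558721, det = 9834496/6558721
λ_max, λ_min = (1285559492/6558721 ± √1652405200609539600/43016821155841)/2 = 196, 50176/6558721
so κ_2 = √(196 / (50176/6558721)) = 160.0625

160.0625


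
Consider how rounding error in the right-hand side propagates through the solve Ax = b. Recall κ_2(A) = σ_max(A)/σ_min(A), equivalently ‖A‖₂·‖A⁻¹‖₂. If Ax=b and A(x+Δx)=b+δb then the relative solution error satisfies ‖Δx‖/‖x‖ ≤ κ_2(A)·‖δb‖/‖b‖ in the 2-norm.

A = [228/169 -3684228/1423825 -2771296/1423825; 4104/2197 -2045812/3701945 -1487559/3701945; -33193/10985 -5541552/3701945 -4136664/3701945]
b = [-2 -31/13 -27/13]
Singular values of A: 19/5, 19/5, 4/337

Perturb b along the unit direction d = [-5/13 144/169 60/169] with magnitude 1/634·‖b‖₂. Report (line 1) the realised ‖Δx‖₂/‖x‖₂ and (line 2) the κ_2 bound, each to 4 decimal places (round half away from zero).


0.0030
0.5050

σ_max = 19/5, σ_min = 4/337
condition number: (19/5) ÷ (4/337) = 320.1500
perturbation bound = 320.1500·1/634 = 0.5050
solve Ax = b  →  x = [-0.0607 101.7640 -134.3020]
2-norm of b is 3.7417; of x, 168.5021
re-solving with b+δb shifts x by Δx of norm 0.4972
realised ‖Δx‖/‖x‖ = 0.0030
realised/bound (from unrounded values) ≈ 0.0058


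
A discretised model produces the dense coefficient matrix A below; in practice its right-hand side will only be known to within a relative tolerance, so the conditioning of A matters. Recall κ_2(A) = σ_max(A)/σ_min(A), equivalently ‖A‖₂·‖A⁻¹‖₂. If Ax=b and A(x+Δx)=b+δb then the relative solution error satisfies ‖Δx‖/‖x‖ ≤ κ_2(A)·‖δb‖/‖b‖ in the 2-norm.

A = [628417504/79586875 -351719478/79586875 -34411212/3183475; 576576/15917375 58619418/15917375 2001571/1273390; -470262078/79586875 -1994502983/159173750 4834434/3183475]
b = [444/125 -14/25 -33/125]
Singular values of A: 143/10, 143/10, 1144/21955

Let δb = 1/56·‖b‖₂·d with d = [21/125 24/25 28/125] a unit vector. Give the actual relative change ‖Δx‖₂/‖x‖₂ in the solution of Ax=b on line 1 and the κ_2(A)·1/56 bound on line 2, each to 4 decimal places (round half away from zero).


4.9007
4.9007

largest singular value 143/10, smallest 1144/21955
κ = σ_max/σ_min = (143/10)/(1144/21955) = 274.4375
κ_2(A)·‖δb‖/‖b‖ = 4.9007
solve Ax = b  →  x = [0.1447 -0.0707 -0.1940]
‖b‖ = 3.6056, ‖x‖ = 0.2521
δb = ε·‖b‖·d = [0.0108 0.0618 0.0144]; solving A·Δx = δb gives ‖Δx‖ = 1.2356
dividing the unrounded norms, ‖Δx‖/‖x‖ = 4.9007
so the bound is sharp here: realised error equals the bound


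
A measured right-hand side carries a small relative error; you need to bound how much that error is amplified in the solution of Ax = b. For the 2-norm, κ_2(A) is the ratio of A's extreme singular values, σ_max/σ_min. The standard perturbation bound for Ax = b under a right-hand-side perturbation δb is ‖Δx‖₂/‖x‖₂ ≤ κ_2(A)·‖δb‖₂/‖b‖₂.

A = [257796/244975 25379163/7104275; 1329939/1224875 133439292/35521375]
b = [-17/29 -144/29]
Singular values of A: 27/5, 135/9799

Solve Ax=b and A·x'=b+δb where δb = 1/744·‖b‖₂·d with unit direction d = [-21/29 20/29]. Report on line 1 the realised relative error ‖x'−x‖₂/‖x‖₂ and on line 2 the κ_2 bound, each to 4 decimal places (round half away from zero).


σ_max = 27/5, σ_min = 135/9799
condition number: (27/5) ÷ (135/9799) = 391.9600
worst-case relative error ≤ 391.9600 × 1/744 = 0.5268
solve Ax = b  →  x = [208.8379 -61.6827]
‖b‖ = 5.0000, ‖x‖ = 217.7568
Δx = A⁻¹·δb where δb = 1/744·5.0000·d; ‖Δx‖ = 0.4878
dividing the unrounded norms, ‖Δx‖/‖x‖ = 0.0022
realised/bound (from unrounded values) ≈ 0.0043

0.0022
0.5268


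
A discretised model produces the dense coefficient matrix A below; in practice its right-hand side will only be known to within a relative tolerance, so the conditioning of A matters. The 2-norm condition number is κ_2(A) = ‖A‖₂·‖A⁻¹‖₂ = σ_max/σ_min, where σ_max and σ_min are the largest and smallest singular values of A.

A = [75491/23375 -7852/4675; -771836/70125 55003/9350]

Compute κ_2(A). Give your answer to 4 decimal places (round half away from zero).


M = AᵀA = [1035233329/7868025 -36807862/524535; -36807862/524535 5235113/139876]. tr(M)=18404269/108900, det(M)=28561/108900
solving λ² − 18404269/108900·λ + 28561/108900 = 0 gives λ = 169, 169/108900
σ_max=√169=13, σ_min=√(169/108900)=(13/330) → κ = 330.0000

330.0000


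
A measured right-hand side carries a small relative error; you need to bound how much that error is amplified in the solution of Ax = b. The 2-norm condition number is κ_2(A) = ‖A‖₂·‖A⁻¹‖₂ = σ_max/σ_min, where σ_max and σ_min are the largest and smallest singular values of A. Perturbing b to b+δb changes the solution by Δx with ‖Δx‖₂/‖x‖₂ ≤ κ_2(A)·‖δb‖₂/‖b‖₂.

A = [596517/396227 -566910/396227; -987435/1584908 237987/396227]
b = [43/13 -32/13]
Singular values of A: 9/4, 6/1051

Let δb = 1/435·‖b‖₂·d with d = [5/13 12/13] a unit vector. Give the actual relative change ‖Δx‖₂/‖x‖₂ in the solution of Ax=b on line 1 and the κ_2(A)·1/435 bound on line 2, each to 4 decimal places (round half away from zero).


from the listed singular values, σ₁ = 9/4, σ_n = 6/1051
κ_2(A) = (9/4) / (6/1051) = 394.1250
perturbation bound = 394.1250·1/435 = 0.9060
solve Ax = b  →  x = [-119.5172 -128.0709]
‖b‖₂ = 4.1231 and ‖x‖₂ = 175.1757
re-solving with b+δb shifts x by Δx of norm 1.6603
dividing the unrounded norms, ‖Δx‖/‖x‖ = 0.0095
tightness: 0.0095 against a bound of 0.9060 (unrounded ratio ≈ 0.0105)

0.0095
0.9060


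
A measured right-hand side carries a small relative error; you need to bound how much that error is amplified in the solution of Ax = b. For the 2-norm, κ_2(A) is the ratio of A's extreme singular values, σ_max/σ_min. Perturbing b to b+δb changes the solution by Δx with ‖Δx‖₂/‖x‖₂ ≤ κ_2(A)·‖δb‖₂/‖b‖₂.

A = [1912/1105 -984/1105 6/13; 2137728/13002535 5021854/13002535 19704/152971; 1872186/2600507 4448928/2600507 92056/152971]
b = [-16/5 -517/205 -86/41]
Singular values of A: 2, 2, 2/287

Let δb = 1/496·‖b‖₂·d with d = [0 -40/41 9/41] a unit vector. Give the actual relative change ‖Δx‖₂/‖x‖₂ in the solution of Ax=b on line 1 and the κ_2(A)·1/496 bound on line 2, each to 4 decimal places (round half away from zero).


σ_max = 2, σ_min = 2/287
condition number: 2 ÷ (2/287) = 287.0000
perturbation bound = 287.0000·1/496 = 0.5786
solve Ax = b  →  x = [-99.2624 -52.3733 264.1538]
‖b‖₂ = 4.5826 and ‖x‖₂ = 287.0074
re-solving with b+δb shifts x by Δx of norm 1.3258
dividing the unrounded norms, ‖Δx‖/‖x‖ = 0.0046
tightness: 0.0046 against a bound of 0.5786 (unrounded ratio ≈ 0.0080)

0.0046
0.5786


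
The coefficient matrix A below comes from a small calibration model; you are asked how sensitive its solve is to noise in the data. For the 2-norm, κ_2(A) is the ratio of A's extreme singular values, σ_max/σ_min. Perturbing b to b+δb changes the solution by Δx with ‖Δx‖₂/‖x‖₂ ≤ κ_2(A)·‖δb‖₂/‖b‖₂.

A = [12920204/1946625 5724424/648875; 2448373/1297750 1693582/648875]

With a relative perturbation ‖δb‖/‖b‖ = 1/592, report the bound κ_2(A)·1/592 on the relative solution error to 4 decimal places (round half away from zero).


0.3288

form AᵀA = [1154683933969/24251832900 128288810441/2020986075; 128288810441/2020986075 57019600196/673662025] with trace 128295581641/970073316 and determinant 111936400/242518329
λ_max, λ_min = (128295581641/970073316 ± √16458018884366830614481/941042238415235856)/2 = 529/4, 846400/242518329
κ = σ_max/σ_min = (23/2)/(920/15573) = 194.6625
worst-case relative error ≤ 194.6625 × 1/592 = 0.3288


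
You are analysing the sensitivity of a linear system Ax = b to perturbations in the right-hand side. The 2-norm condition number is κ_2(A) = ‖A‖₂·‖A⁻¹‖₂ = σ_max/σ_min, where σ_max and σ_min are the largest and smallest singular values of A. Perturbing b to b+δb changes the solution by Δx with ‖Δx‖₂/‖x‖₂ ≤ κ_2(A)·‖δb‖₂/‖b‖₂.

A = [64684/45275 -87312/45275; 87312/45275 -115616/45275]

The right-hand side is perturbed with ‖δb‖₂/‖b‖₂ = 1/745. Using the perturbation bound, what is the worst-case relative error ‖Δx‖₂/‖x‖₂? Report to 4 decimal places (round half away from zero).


0.3039

M = AᵀA = [472296208/81993025 -629694144/81993025; -629694144/81993025 839617792/81993025]. tr(M)=52476560/3279721, det(M)=16384/3279721
char-poly roots: 16 and 1024/3279721
σ_max=√16=4, σ_min=√(1024/3279721)=(32/1811) → κ = 226.3750
κ_2(A)·‖δb‖/‖b‖ = 0.3039


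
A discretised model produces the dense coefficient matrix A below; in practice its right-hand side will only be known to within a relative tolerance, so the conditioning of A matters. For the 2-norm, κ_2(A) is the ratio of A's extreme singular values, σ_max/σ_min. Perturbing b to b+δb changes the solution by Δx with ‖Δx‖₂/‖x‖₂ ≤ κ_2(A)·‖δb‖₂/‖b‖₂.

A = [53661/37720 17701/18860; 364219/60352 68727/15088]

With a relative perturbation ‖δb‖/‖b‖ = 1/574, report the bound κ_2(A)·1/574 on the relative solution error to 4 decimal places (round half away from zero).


AᵀA = [2082495649/54169600 390355317/13542400; 390355317/13542400 73229161/3385600]; tr = 130166489/2166784, det = 23088025/34668544
solving λ² − 130166489/2166784·λ + 23088025/34668544 = 0 gives λ = 961/16, 24025/2166784
so κ_2 = √((961/16) / (24025/2166784)) = 73.6000
worst-case relative error ≤ 73.6000 × 1/574 = 0.1282

0.1282


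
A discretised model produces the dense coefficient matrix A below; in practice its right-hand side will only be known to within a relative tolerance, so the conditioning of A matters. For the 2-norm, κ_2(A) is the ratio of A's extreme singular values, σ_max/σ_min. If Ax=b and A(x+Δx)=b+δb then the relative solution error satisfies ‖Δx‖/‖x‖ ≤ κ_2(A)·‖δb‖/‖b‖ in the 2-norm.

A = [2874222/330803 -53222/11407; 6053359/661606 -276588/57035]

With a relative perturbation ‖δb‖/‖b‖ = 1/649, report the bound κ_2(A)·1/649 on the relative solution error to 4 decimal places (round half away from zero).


M = AᵀA = [4874292761/30616388 -3249497862/38270485; -3249497862/38270485 8665614932/191352425]. tr(M)=9207045809/45024100, det(M)=28561/93025
eigenvalues of AᵀA: λ = (tr ± √(tr²−4·det))/2 = 20449/100, 676/450241
so κ_2 = √((20449/100) / (676/450241)) = 369.0500
κ_2(A)·‖δb‖/‖b‖ = 0.5686

0.5686


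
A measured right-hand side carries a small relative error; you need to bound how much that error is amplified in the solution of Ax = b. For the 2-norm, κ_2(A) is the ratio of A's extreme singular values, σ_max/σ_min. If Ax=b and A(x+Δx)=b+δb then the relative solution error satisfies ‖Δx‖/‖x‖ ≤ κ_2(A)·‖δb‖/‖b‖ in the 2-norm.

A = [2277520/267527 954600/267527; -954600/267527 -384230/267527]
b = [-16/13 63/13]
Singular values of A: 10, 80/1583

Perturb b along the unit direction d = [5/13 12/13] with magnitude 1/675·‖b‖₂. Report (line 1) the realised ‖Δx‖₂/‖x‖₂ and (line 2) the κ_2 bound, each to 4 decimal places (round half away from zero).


largest singular value 10, smallest 80/1583
κ_2(A) = 10 / (80/1583) = 197.8750
perturbation bound = 197.8750·1/675 = 0.2931
solve Ax = b  →  x = [-30.7192 72.9462]
‖b‖ = 5.0000, ‖x‖ = 79.1506
δb = ε·‖b‖·d = [0.0028 0.0068]; solving A·Δx = δb gives ‖Δx‖ = 0.1466
dividing the unrounded norms, ‖Δx‖/‖x‖ = 0.0019
realised/bound (from unrounded values) ≈ 0.0063

0.0019
0.2931


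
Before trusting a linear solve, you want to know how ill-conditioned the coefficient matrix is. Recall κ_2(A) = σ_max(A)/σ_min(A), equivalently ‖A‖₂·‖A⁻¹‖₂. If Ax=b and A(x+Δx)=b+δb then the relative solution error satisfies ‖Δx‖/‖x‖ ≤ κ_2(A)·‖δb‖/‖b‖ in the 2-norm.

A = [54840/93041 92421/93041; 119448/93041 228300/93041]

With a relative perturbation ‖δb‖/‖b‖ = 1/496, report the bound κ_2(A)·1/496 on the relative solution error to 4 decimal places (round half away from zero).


0.1061

form AᵀA = [102220416/51222649 191351160/51222649; 191351160/51222649 358949889/51222649] with trace 1595745/177241 and determinant 5184/177241
λ_max, λ_min = (1595745/177241 ± √2542726835649/31414372081)/2 = 9, 576/177241
so κ_2 = √(9 / (576/177241)) = 52.6250
perturbation bound = 52.6250·1/496 = 0.1061


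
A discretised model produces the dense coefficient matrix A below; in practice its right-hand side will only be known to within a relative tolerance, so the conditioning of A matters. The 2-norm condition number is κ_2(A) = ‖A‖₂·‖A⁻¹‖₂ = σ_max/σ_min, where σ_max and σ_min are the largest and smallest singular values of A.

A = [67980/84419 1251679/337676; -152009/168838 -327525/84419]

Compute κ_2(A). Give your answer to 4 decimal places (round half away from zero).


AᵀA = [49455241/33895684 109787535/16947842; 109787535/16947842 3903760201/135582736]; tr = 2439965/80656, det = 14641/322624
λ_max, λ_min = (2439965/80656 ± √5952248316729/6505390336)/2 = 121/4, 121/80656
so κ_2 = √((121/4) / (121/80656)) = 142.0000

142.0000


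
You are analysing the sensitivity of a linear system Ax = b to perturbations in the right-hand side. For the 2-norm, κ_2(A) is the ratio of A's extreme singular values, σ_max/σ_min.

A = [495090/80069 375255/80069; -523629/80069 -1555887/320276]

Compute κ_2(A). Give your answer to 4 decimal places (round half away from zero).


207.0750

AᵀA = [617480901/7623121 1852375203/30492484; 1852375203/30492484 5557485609/121969936]; tr = 15437180025/121969936, det = 11390625/30492484
char-poly roots: 2025/16 and 22500/7623121
κ_2(A) = √(λ_max/λ_min) = √((2025/16) / (22500/7623121)) = 207.0750


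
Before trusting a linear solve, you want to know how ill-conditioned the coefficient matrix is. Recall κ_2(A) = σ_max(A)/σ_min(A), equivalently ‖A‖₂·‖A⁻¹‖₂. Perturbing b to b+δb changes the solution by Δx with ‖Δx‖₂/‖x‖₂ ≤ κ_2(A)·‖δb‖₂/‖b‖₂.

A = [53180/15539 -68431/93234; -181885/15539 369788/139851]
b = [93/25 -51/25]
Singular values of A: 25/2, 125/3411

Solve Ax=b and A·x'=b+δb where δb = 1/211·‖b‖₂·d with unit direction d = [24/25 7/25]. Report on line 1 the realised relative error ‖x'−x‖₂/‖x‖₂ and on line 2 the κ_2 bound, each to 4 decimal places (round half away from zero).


0.0067
1.6166

largest singular value 25/2, smallest 125/3411
condition number: (25/2) ÷ (125/3411) = 341.1000
worst-case relative error ≤ 341.1000 × 1/211 = 1.6166
solve Ax = b  →  x = [18.2043 79.8146]
‖b‖ = 4.2426, ‖x‖ = 81.8644
with δb = [0.0193 0.0056], A·Δx = δb → ‖Δx‖ = 0.5487
dividing the unrounded norms, ‖Δx‖/‖x‖ = 0.0067
so the bound overstates the realised error by a factor of ≈ 241.1952 (computed from the unrounded values)


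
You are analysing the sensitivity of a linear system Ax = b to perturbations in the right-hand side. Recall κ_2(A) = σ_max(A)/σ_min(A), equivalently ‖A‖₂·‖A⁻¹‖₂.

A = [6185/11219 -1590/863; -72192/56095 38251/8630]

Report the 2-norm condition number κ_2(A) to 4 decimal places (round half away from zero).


M = AᵀA = [36497281/18619225 -125120142/18619225; -125120142/18619225 1715949001/74476900]. tr(M)=74477525/2979076, det(M)=15625/2979076
λ_max, λ_min = (74477525/2979076 ± √5546715537875625/8874893813776)/2 = 25, 625/2979076
κ = σ_max/σ_min = 5/(25/1726) = 345.2000

345.2000


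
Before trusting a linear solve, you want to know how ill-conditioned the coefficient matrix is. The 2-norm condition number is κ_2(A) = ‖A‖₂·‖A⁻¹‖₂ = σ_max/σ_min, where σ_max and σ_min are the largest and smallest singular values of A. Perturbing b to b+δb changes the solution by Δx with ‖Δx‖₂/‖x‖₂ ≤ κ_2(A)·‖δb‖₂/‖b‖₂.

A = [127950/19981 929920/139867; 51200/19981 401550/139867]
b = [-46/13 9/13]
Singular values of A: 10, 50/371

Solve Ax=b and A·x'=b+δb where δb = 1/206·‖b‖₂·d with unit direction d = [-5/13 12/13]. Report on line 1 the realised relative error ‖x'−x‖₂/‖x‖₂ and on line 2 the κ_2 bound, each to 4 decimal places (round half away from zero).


0.0087
0.3602

from the listed singular values, σ₁ = 10, σ_n = 50/371
κ = σ_max/σ_min = 10/(50/371) = 74.2000
perturbation bound = 74.2000·1/206 = 0.3602
solve Ax = b  →  x = [-10.9531 10.0172]
‖b‖ = 3.6056, ‖x‖ = 14.8430
with δb = [-0.0067 0.0162], A·Δx = δb → ‖Δx‖ = 0.1299
relative error = 0.0087
so the bound overstates the realised error by a factor of ≈ 41.1672 (computed from the unrounded values)


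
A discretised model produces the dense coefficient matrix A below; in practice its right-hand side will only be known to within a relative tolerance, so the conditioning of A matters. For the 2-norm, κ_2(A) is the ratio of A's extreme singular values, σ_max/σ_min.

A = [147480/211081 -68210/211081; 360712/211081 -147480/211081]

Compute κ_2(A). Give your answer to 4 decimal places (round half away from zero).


AᵀA = [898600576/263640169 -374304240/263640169; -374304240/263640169 156230500/263640169]; tr = 6241604/1560001, det = 6400/1560001
solving λ² − 6241604/1560001·λ + 6400/1560001 = 0 gives λ = 4, 1600/1560001
κ_2(A) = √(λ_max/λ_min) = √(4 / (1600/1560001)) = 62.4500

62.4500


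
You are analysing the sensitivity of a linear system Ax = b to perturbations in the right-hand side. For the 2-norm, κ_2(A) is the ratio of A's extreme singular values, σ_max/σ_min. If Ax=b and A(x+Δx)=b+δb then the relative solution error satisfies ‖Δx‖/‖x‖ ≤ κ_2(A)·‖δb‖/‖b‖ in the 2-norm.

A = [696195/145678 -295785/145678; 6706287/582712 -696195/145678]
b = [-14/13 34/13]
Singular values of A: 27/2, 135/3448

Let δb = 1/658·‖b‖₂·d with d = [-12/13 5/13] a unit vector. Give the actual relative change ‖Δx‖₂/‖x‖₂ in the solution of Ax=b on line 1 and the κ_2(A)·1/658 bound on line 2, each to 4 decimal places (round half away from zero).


σ_max = 27/2, σ_min = 135/3448
condition number: (27/2) ÷ (135/3448) = 344.8000
worst-case relative error ≤ 344.8000 × 1/658 = 0.5240
solve Ax = b  →  x = [19.7835 47.0952]
‖b‖₂ = 2.8284 and ‖x‖₂ = 51.0817
Δx = A⁻¹·δb where δb = 1/658·2.8284·d; ‖Δx‖ = 0.1098
realised ‖Δx‖/‖x‖ = 0.0021
so the bound overstates the realised error by a factor of ≈ 243.8114 (computed from the unrounded values)

0.0021
0.5240


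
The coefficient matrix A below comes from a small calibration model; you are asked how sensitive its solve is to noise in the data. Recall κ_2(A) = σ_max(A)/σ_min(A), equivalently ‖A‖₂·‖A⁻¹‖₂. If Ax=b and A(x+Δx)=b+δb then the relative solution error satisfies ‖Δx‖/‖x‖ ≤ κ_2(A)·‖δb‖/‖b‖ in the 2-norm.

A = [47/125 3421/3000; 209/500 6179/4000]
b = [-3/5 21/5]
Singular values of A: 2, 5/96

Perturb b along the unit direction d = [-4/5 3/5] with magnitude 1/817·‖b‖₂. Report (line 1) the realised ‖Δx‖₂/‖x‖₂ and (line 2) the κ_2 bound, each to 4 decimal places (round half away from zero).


0.0017
0.0470

from the listed singular values, σ₁ = 2, σ_n = 5/96
condition number: 2 ÷ (5/96) = 38.4000
perturbation bound = 38.4000·1/817 = 0.0470
solve Ax = b  →  x = [-54.8760 17.5680]
‖b‖ = 4.2426, ‖x‖ = 57.6195
δb = ε·‖b‖·d = [-0.0042 0.0031]; solving A·Δx = δb gives ‖Δx‖ = 0.0997
relative error = 0.0017
realised/bound (from unrounded values) ≈ 0.0368


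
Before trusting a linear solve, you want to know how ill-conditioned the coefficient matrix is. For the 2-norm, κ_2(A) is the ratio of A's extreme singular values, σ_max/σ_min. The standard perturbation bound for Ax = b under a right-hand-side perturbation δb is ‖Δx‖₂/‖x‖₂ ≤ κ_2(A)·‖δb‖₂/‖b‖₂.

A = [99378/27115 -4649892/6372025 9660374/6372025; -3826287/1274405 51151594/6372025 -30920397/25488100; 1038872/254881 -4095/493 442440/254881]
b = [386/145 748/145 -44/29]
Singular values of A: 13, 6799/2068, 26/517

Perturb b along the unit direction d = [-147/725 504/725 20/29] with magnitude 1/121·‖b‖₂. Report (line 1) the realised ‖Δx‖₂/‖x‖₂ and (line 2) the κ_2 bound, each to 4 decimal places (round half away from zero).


0.0248
2.1364

largest singular value 13, smallest 26/517
κ_2(A) = 13 / (26/517) = 258.5000
κ_2(A)·‖δb‖/‖b‖ = 2.1364
solve Ax = b  →  x = [-14.4386 0.8440 37.0673]
‖b‖₂ = 6.0000 and ‖x‖₂ = 39.7890
with δb = [-0.0101 0.0345 0.0342], A·Δx = δb → ‖Δx‖ = 0.9860
realised ‖Δx‖/‖x‖ = 0.0248
so the bound overstates the realised error by a factor of ≈ 86.2096 (computed from the unrounded values)


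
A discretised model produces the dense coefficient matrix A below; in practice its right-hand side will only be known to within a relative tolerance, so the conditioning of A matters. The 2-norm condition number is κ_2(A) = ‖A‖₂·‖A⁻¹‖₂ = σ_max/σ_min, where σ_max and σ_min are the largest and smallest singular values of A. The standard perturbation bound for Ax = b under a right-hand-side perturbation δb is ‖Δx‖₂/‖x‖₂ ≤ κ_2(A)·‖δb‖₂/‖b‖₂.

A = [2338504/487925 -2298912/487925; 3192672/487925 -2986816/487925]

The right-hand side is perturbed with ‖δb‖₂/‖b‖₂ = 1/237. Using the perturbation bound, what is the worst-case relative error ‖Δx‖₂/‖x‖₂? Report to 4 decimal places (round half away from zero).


M = AᵀA = [626470218304/9522832225 -23859101952/380913289; -23859101952/380913289 568242648064/9522832225]. tr(M)=1420586048/11323225, det(M)=629407744/283080625
solving λ² − 1420586048/11323225·λ + 629407744/283080625 = 0 gives λ = 3136/25, 200704/11323225
κ = σ_max/σ_min = (56/5)/(448/3365) = 84.1250
κ_2(A)·‖δb‖/‖b‖ = 0.3550

0.3550


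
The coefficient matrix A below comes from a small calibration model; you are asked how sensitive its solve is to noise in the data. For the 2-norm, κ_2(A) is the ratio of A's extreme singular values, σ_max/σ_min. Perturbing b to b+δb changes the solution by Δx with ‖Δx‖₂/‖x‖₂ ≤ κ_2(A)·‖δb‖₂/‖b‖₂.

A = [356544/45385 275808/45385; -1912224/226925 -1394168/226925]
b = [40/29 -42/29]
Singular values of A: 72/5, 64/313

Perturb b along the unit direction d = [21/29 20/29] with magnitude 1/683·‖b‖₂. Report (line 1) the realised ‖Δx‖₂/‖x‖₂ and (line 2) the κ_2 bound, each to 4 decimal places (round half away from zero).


0.1031
0.1031

largest singular value 72/5, smallest 64/313
κ_2(A) = (72/5) / (64/313) = 70.4250
perturbation bound = 70.4250·1/683 = 0.1031
solve Ax = b  →  x = [0.1111 0.0833]
‖b‖ = 2.0000, ‖x‖ = 0.1389
re-solving with b+δb shifts x by Δx of norm 0.0143
relative error = 0.1031
so the bound is sharp here: realised error equals the bound
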